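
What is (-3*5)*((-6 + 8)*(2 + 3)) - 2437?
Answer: -2587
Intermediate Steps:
(-3*5)*((-6 + 8)*(2 + 3)) - 2437 = -30*5 - 2437 = -15*10 - 2437 = -150 - 2437 = -2587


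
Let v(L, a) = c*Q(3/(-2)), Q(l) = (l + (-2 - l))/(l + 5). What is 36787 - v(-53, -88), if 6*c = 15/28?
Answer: 3605131/98 ≈ 36787.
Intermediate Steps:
c = 5/56 (c = (15/28)/6 = (15*(1/28))/6 = (⅙)*(15/28) = 5/56 ≈ 0.089286)
Q(l) = -2/(5 + l)
v(L, a) = -5/98 (v(L, a) = 5*(-2/(5 + 3/(-2)))/56 = 5*(-2/(5 + 3*(-½)))/56 = 5*(-2/(5 - 3/2))/56 = 5*(-2/7/2)/56 = 5*(-2*2/7)/56 = (5/56)*(-4/7) = -5/98)
36787 - v(-53, -88) = 36787 - 1*(-5/98) = 36787 + 5/98 = 3605131/98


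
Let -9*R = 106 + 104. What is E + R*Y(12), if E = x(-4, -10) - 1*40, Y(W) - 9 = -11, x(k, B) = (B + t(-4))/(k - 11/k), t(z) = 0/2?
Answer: 44/3 ≈ 14.667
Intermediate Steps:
t(z) = 0 (t(z) = 0*(½) = 0)
x(k, B) = B/(k - 11/k) (x(k, B) = (B + 0)/(k - 11/k) = B/(k - 11/k))
Y(W) = -2 (Y(W) = 9 - 11 = -2)
R = -70/3 (R = -(106 + 104)/9 = -⅑*210 = -70/3 ≈ -23.333)
E = -32 (E = -10*(-4)/(-11 + (-4)²) - 1*40 = -10*(-4)/(-11 + 16) - 40 = -10*(-4)/5 - 40 = -10*(-4)*⅕ - 40 = 8 - 40 = -32)
E + R*Y(12) = -32 - 70/3*(-2) = -32 + 140/3 = 44/3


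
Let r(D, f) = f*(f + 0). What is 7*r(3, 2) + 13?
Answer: 41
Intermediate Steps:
r(D, f) = f² (r(D, f) = f*f = f²)
7*r(3, 2) + 13 = 7*2² + 13 = 7*4 + 13 = 28 + 13 = 41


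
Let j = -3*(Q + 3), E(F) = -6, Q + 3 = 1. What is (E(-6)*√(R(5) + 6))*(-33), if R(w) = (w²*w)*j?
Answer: 594*I*√41 ≈ 3803.5*I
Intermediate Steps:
Q = -2 (Q = -3 + 1 = -2)
j = -3 (j = -3*(-2 + 3) = -3*1 = -3)
R(w) = -3*w³ (R(w) = (w²*w)*(-3) = w³*(-3) = -3*w³)
(E(-6)*√(R(5) + 6))*(-33) = -6*√(-3*5³ + 6)*(-33) = -6*√(-3*125 + 6)*(-33) = -6*√(-375 + 6)*(-33) = -18*I*√41*(-33) = 594*I*√41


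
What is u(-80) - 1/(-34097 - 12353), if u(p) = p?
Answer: -3715999/46450 ≈ -80.000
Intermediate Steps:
u(-80) - 1/(-34097 - 12353) = -80 - 1/(-34097 - 12353) = -80 - 1/(-46450) = -80 - 1*(-1/46450) = -80 + 1/46450 = -3715999/46450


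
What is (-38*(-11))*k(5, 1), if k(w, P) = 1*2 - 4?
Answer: -836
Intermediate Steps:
k(w, P) = -2 (k(w, P) = 2 - 4 = -2)
(-38*(-11))*k(5, 1) = -38*(-11)*(-2) = 418*(-2) = -836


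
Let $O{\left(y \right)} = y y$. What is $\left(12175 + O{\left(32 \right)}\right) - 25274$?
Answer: $-12075$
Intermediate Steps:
$O{\left(y \right)} = y^{2}$
$\left(12175 + O{\left(32 \right)}\right) - 25274 = \left(12175 + 32^{2}\right) - 25274 = \left(12175 + 1024\right) - 25274 = 13199 - 25274 = -12075$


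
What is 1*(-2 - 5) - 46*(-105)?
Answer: 4823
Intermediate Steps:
1*(-2 - 5) - 46*(-105) = 1*(-7) + 4830 = -7 + 4830 = 4823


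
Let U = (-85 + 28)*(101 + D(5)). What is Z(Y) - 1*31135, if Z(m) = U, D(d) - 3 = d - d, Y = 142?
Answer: -37063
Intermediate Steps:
D(d) = 3 (D(d) = 3 + (d - d) = 3 + 0 = 3)
U = -5928 (U = (-85 + 28)*(101 + 3) = -57*104 = -5928)
Z(m) = -5928
Z(Y) - 1*31135 = -5928 - 1*31135 = -5928 - 31135 = -37063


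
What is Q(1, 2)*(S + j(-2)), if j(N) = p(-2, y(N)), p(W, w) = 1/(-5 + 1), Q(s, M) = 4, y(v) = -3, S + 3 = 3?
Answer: -1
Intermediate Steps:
S = 0 (S = -3 + 3 = 0)
p(W, w) = -¼ (p(W, w) = 1/(-4) = -¼)
j(N) = -¼
Q(1, 2)*(S + j(-2)) = 4*(0 - ¼) = 4*(-¼) = -1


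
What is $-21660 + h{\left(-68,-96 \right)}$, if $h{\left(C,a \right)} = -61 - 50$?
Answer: $-21771$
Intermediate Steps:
$h{\left(C,a \right)} = -111$ ($h{\left(C,a \right)} = -61 - 50 = -111$)
$-21660 + h{\left(-68,-96 \right)} = -21660 - 111 = -21771$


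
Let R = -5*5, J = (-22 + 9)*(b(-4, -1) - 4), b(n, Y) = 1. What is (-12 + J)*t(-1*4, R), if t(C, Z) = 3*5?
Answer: 405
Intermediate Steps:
J = 39 (J = (-22 + 9)*(1 - 4) = -13*(-3) = 39)
R = -25
t(C, Z) = 15
(-12 + J)*t(-1*4, R) = (-12 + 39)*15 = 27*15 = 405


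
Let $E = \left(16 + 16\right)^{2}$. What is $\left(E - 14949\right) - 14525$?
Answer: $-28450$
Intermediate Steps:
$E = 1024$ ($E = 32^{2} = 1024$)
$\left(E - 14949\right) - 14525 = \left(1024 - 14949\right) - 14525 = -13925 - 14525 = -28450$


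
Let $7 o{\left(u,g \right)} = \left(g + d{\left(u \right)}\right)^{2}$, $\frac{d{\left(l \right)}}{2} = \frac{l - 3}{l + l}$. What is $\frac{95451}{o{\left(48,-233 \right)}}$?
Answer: $\frac{171048192}{13786369} \approx 12.407$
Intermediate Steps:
$d{\left(l \right)} = \frac{-3 + l}{l}$ ($d{\left(l \right)} = 2 \frac{l - 3}{l + l} = 2 \frac{-3 + l}{2 l} = \frac{-3 + l}{l}$)
$o{\left(u,g \right)} = \frac{\left(g + \frac{-3 + u}{u}\right)^{2}}{7}$
$\frac{95451}{o{\left(48,-233 \right)}} = \frac{95451}{\frac{1}{7} \cdot \frac{1}{2304} \left(-3 + 48 - 11184\right)^{2}} = \frac{95451}{\frac{1}{7} \cdot \frac{1}{2304} \left(-11139\right)^{2}} = \frac{95451}{\frac{1}{7} \cdot \frac{1}{2304} \cdot 124077321} = \frac{95451}{\frac{13786369}{1792}} = 95451 \cdot \frac{1792}{13786369} = \frac{171048192}{13786369}$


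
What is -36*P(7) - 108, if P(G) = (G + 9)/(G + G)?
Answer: -1044/7 ≈ -149.14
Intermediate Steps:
P(G) = (9 + G)/(2*G) (P(G) = (9 + G)/((2*G)) = (9 + G)*(1/(2*G)) = (9 + G)/(2*G))
-36*P(7) - 108 = -18*(9 + 7)/7 - 108 = -18*16/7 - 108 = -36*8/7 - 108 = -288/7 - 108 = -1044/7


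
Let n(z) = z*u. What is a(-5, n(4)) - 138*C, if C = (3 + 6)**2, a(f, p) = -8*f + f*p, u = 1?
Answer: -11158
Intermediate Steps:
n(z) = z (n(z) = z*1 = z)
C = 81 (C = 9**2 = 81)
a(-5, n(4)) - 138*C = -5*(-8 + 4) - 138*81 = -5*(-4) - 11178 = 20 - 11178 = -11158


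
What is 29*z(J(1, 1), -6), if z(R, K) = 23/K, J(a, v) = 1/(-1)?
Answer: -667/6 ≈ -111.17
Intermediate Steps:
J(a, v) = -1
29*z(J(1, 1), -6) = 29*(23/(-6)) = 29*(23*(-1/6)) = 29*(-23/6) = -667/6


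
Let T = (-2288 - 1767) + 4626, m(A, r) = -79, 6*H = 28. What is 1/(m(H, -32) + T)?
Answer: 1/492 ≈ 0.0020325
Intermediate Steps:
H = 14/3 (H = (⅙)*28 = 14/3 ≈ 4.6667)
T = 571 (T = -4055 + 4626 = 571)
1/(m(H, -32) + T) = 1/(-79 + 571) = 1/492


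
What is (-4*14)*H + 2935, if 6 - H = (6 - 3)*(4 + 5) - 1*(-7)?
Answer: 4503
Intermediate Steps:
H = -28 (H = 6 - ((6 - 3)*(4 + 5) - 1*(-7)) = 6 - (3*9 + 7) = 6 - (27 + 7) = 6 - 1*34 = 6 - 34 = -28)
(-4*14)*H + 2935 = -4*14*(-28) + 2935 = -56*(-28) + 2935 = 1568 + 2935 = 4503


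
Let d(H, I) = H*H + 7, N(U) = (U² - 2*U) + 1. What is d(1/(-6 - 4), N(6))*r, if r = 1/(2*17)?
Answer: 701/3400 ≈ 0.20618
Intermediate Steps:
N(U) = 1 + U² - 2*U
d(H, I) = 7 + H² (d(H, I) = H² + 7 = 7 + H²)
r = 1/34 ≈ 0.029412
d(1/(-6 - 4), N(6))*r = (7 + (1/(-6 - 4))²)*(1/34) = (7 + (1/(-10))²)*(1/34) = (7 + (-⅒)²)*(1/34) = (7 + 1/100)*(1/34) = (701/100)*(1/34) = 701/3400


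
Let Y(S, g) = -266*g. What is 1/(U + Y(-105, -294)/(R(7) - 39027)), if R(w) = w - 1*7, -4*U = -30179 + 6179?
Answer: 13009/78027932 ≈ 0.00016672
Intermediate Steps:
U = 6000 (U = -(-30179 + 6179)/4 = -¼*(-24000) = 6000)
R(w) = -7 + w (R(w) = w - 7 = -7 + w)
1/(U + Y(-105, -294)/(R(7) - 39027)) = 1/(6000 + (-266*(-294))/((-7 + 7) - 39027)) = 1/(6000 + 78204/(0 - 39027)) = 1/(6000 + 78204/(-39027)) = 1/(6000 + 78204*(-1/39027)) = 1/(6000 - 26068/13009) = 1/(78027932/13009) = 13009/78027932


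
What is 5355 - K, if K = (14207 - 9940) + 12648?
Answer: -11560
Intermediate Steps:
K = 16915 (K = 4267 + 12648 = 16915)
5355 - K = 5355 - 1*16915 = 5355 - 16915 = -11560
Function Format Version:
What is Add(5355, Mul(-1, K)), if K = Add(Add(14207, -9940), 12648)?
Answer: -11560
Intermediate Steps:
K = 16915 (K = Add(4267, 12648) = 16915)
Add(5355, Mul(-1, K)) = Add(5355, Mul(-1, 16915)) = Add(5355, -16915) = -11560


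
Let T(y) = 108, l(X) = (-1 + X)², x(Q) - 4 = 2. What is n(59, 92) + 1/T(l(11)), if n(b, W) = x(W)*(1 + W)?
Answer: 60265/108 ≈ 558.01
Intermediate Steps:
x(Q) = 6 (x(Q) = 4 + 2 = 6)
n(b, W) = 6 + 6*W (n(b, W) = 6*(1 + W) = 6 + 6*W)
n(59, 92) + 1/T(l(11)) = (6 + 6*92) + 1/108 = (6 + 552) + 1/108 = 558 + 1/108 = 60265/108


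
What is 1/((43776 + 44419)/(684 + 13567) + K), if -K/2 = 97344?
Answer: -14251/2774410493 ≈ -5.1366e-6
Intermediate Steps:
K = -194688 (K = -2*97344 = -194688)
1/((43776 + 44419)/(684 + 13567) + K) = 1/((43776 + 44419)/(684 + 13567) - 194688) = 1/(88195/14251 - 194688) = 1/(-2774410493/14251) = -14251/2774410493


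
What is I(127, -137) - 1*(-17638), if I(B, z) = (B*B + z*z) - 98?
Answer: 52438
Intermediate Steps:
I(B, z) = -98 + B² + z² (I(B, z) = (B² + z²) - 98 = -98 + B² + z²)
I(127, -137) - 1*(-17638) = (-98 + 127² + (-137)²) - 1*(-17638) = (-98 + 16129 + 18769) + 17638 = 34800 + 17638 = 52438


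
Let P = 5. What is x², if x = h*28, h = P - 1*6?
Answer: 784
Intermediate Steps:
h = -1 (h = 5 - 1*6 = 5 - 6 = -1)
x = -28 (x = -1*28 = -28)
x² = (-28)² = 784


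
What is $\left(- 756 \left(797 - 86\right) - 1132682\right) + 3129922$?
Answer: $1459724$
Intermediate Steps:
$\left(- 756 \left(797 - 86\right) - 1132682\right) + 3129922 = \left(\left(-756\right) 711 - 1132682\right) + 3129922 = \left(-537516 - 1132682\right) + 3129922 = -1670198 + 3129922 = 1459724$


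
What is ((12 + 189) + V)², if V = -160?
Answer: 1681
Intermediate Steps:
((12 + 189) + V)² = ((12 + 189) - 160)² = (201 - 160)² = 41² = 1681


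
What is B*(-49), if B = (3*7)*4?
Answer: -4116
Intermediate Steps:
B = 84 (B = 21*4 = 84)
B*(-49) = 84*(-49) = -4116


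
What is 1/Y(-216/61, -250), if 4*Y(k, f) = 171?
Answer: 4/171 ≈ 0.023392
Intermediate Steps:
Y(k, f) = 171/4 (Y(k, f) = (¼)*171 = 171/4)
1/Y(-216/61, -250) = 1/(171/4) = 4/171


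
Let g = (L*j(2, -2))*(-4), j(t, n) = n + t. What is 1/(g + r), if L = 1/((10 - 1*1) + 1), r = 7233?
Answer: 1/7233 ≈ 0.00013826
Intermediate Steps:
L = 1/10 (L = 1/((10 - 1) + 1) = 1/(9 + 1) = 1/10 ≈ 0.10000)
g = 0 (g = ((-2 + 2)/10)*(-4) = ((1/10)*0)*(-4) = 0*(-4) = 0)
1/(g + r) = 1/(0 + 7233) = 1/7233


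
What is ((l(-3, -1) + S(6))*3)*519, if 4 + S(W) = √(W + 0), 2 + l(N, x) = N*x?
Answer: -4671 + 1557*√6 ≈ -857.14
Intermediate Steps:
l(N, x) = -2 + N*x
S(W) = -4 + √W (S(W) = -4 + √(W + 0) = -4 + √W)
((l(-3, -1) + S(6))*3)*519 = (((-2 - 3*(-1)) + (-4 + √6))*3)*519 = (((-2 + 3) + (-4 + √6))*3)*519 = ((1 + (-4 + √6))*3)*519 = ((-3 + √6)*3)*519 = (-9 + 3*√6)*519 = -4671 + 1557*√6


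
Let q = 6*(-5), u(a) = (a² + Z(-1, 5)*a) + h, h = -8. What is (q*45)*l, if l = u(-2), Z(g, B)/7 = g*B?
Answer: -89100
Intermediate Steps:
Z(g, B) = 7*B*g (Z(g, B) = 7*(g*B) = 7*(B*g) = 7*B*g)
u(a) = -8 + a² - 35*a (u(a) = (a² + (7*5*(-1))*a) - 8 = (a² - 35*a) - 8 = -8 + a² - 35*a)
q = -30
l = 66 (l = -8 + (-2)² - 35*(-2) = -8 + 4 + 70 = 66)
(q*45)*l = -30*45*66 = -1350*66 = -89100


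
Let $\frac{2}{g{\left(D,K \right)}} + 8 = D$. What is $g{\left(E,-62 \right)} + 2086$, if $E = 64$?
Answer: $\frac{58409}{28} \approx 2086.0$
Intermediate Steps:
$g{\left(D,K \right)} = \frac{2}{-8 + D}$
$g{\left(E,-62 \right)} + 2086 = \frac{2}{-8 + 64} + 2086 = \frac{2}{56} + 2086 = 2 \cdot \frac{1}{56} + 2086 = \frac{1}{28} + 2086 = \frac{58409}{28}$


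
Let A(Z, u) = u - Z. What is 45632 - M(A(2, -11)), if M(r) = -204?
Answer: 45836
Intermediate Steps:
45632 - M(A(2, -11)) = 45632 - 1*(-204) = 45632 + 204 = 45836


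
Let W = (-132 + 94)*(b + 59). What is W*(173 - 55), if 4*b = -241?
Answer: 5605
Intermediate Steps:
b = -241/4 (b = (¼)*(-241) = -241/4 ≈ -60.250)
W = 95/2 (W = (-132 + 94)*(-241/4 + 59) = -38*(-5/4) = 95/2 ≈ 47.500)
W*(173 - 55) = 95*(173 - 55)/2 = (95/2)*118 = 5605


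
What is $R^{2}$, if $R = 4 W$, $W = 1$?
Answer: $16$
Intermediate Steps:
$R = 4$ ($R = 4 \cdot 1 = 4$)
$R^{2} = 4^{2} = 16$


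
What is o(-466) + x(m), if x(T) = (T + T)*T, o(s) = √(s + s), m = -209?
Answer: 87362 + 2*I*√233 ≈ 87362.0 + 30.529*I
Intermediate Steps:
o(s) = √2*√s (o(s) = √(2*s) = √2*√s)
x(T) = 2*T² (x(T) = (2*T)*T = 2*T²)
o(-466) + x(m) = √2*√(-466) + 2*(-209)² = √2*(I*√466) + 2*43681 = 2*I*√233 + 87362 = 87362 + 2*I*√233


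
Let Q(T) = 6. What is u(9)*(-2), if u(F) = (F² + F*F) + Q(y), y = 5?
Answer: -336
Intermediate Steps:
u(F) = 6 + 2*F² (u(F) = (F² + F*F) + 6 = (F² + F²) + 6 = 2*F² + 6 = 6 + 2*F²)
u(9)*(-2) = (6 + 2*9²)*(-2) = (6 + 2*81)*(-2) = (6 + 162)*(-2) = 168*(-2) = -336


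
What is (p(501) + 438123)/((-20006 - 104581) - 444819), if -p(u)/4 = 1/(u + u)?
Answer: -219499621/285272406 ≈ -0.76944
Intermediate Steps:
p(u) = -2/u (p(u) = -4/(u + u) = -4*1/(2*u) = -2/u)
(p(501) + 438123)/((-20006 - 104581) - 444819) = (-2/501 + 438123)/((-20006 - 104581) - 444819) = (-2*1/501 + 438123)/(-124587 - 444819) = (-2/501 + 438123)/(-569406) = (219499621/501)*(-1/569406) = -219499621/285272406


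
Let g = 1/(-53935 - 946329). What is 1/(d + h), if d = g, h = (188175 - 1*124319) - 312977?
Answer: -1000264/249186767945 ≈ -4.0141e-6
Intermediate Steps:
h = -249121 (h = (188175 - 124319) - 312977 = 63856 - 312977 = -249121)
g = -1/1000264 (g = 1/(-1000264) = -1/1000264 ≈ -9.9974e-7)
d = -1/1000264 ≈ -9.9974e-7
1/(d + h) = 1/(-1/1000264 - 249121) = 1/(-249186767945/1000264) = -1000264/249186767945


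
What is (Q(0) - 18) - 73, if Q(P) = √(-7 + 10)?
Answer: -91 + √3 ≈ -89.268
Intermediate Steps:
Q(P) = √3
(Q(0) - 18) - 73 = (√3 - 18) - 73 = (-18 + √3) - 73 = -91 + √3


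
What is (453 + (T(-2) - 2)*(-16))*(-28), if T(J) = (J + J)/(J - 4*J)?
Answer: -41636/3 ≈ -13879.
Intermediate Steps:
T(J) = -⅔ (T(J) = (2*J)/((-3*J)) = (2*J)*(-1/(3*J)) = -⅔)
(453 + (T(-2) - 2)*(-16))*(-28) = (453 + (-⅔ - 2)*(-16))*(-28) = (453 - 8/3*(-16))*(-28) = (453 + 128/3)*(-28) = (1487/3)*(-28) = -41636/3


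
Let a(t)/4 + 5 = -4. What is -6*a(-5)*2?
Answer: 432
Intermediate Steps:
a(t) = -36 (a(t) = -20 + 4*(-4) = -20 - 16 = -36)
-6*a(-5)*2 = -6*(-36)*2 = 216*2 = 432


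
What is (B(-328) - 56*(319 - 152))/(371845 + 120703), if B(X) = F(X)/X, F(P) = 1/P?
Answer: -1006125567/52990284032 ≈ -0.018987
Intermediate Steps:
B(X) = X⁻² (B(X) = 1/(X*X) = X⁻²)
(B(-328) - 56*(319 - 152))/(371845 + 120703) = ((-328)⁻² - 56*(319 - 152))/(371845 + 120703) = (1/107584 - 56*167)/492548 = (1/107584 - 9352)*(1/492548) = -1006125567/107584*1/492548 = -1006125567/52990284032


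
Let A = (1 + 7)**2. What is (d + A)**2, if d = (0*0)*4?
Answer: 4096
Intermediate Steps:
d = 0 (d = 0*4 = 0)
A = 64 (A = 8**2 = 64)
(d + A)**2 = (0 + 64)**2 = 64**2 = 4096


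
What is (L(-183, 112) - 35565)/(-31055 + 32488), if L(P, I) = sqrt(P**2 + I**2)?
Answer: -35565/1433 + sqrt(46033)/1433 ≈ -24.669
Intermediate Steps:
L(P, I) = sqrt(I**2 + P**2)
(L(-183, 112) - 35565)/(-31055 + 32488) = (sqrt(112**2 + (-183)**2) - 35565)/(-31055 + 32488) = (sqrt(12544 + 33489) - 35565)/1433 = (sqrt(46033) - 35565)*(1/1433) = (-35565 + sqrt(46033))*(1/1433) = -35565/1433 + sqrt(46033)/1433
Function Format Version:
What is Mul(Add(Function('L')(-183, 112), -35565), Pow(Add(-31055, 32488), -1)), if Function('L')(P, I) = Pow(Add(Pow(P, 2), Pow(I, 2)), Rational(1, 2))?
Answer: Add(Rational(-35565, 1433), Mul(Rational(1, 1433), Pow(46033, Rational(1, 2)))) ≈ -24.669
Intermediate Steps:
Function('L')(P, I) = Pow(Add(Pow(I, 2), Pow(P, 2)), Rational(1, 2))
Mul(Add(Function('L')(-183, 112), -35565), Pow(Add(-31055, 32488), -1)) = Mul(Add(Pow(Add(Pow(112, 2), Pow(-183, 2)), Rational(1, 2)), -35565), Pow(Add(-31055, 32488), -1)) = Mul(Add(Pow(Add(12544, 33489), Rational(1, 2)), -35565), Pow(1433, -1)) = Mul(Add(Pow(46033, Rational(1, 2)), -35565), Rational(1, 1433)) = Mul(Add(-35565, Pow(46033, Rational(1, 2))), Rational(1, 1433)) = Add(Rational(-35565, 1433), Mul(Rational(1, 1433), Pow(46033, Rational(1, 2))))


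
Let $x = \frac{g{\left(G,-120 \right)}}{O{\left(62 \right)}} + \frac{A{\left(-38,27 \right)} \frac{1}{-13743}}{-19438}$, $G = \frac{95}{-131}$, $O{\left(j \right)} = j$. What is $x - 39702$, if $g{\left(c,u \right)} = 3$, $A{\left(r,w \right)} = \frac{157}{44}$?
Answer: $- \frac{14466362727429641}{364374095976} \approx -39702.0$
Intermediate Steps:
$A{\left(r,w \right)} = \frac{157}{44}$ ($A{\left(r,w \right)} = 157 \cdot \frac{1}{44} = \frac{157}{44}$)
$G = - \frac{95}{131}$ ($G = 95 \left(- \frac{1}{131}\right) = - \frac{95}{131} \approx -0.72519$)
$x = \frac{17631009511}{364374095976}$ ($x = \frac{3}{62} + \frac{\frac{157}{44} \frac{1}{-13743}}{-19438} = 3 \cdot \frac{1}{62} + \frac{157}{44} \left(- \frac{1}{13743}\right) \left(- \frac{1}{19438}\right) = \frac{3}{62} - - \frac{157}{11754003096} = \frac{3}{62} + \frac{157}{11754003096} = \frac{17631009511}{364374095976} \approx 0.048387$)
$x - 39702 = \frac{17631009511}{364374095976} - 39702 = - \frac{14466362727429641}{364374095976}$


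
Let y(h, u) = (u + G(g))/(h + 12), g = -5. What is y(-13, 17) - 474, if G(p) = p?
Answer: -486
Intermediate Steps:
y(h, u) = (-5 + u)/(12 + h) (y(h, u) = (u - 5)/(h + 12) = (-5 + u)/(12 + h))
y(-13, 17) - 474 = (-5 + 17)/(12 - 13) - 474 = 12/(-1) - 474 = -1*12 - 474 = -12 - 474 = -486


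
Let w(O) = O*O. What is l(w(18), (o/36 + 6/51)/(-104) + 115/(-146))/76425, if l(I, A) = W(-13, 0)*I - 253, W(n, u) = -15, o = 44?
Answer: -5113/76425 ≈ -0.066902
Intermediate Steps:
w(O) = O²
l(I, A) = -253 - 15*I (l(I, A) = -15*I - 253 = -253 - 15*I)
l(w(18), (o/36 + 6/51)/(-104) + 115/(-146))/76425 = (-253 - 15*18²)/76425 = (-253 - 15*324)*(1/76425) = (-253 - 4860)*(1/76425) = -5113*1/76425 = -5113/76425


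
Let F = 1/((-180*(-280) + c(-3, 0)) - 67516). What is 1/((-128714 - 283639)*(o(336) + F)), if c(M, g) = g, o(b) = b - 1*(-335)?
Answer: -17116/4735806166755 ≈ -3.6142e-9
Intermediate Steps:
o(b) = 335 + b (o(b) = b + 335 = 335 + b)
F = -1/17116 (F = 1/((-180*(-280) + 0) - 67516) = 1/((50400 + 0) - 67516) = 1/(50400 - 67516) = 1/(-17116) = -1/17116 ≈ -5.8425e-5)
1/((-128714 - 283639)*(o(336) + F)) = 1/((-128714 - 283639)*((335 + 336) - 1/17116)) = 1/(-412353*(671 - 1/17116)) = 1/(-412353*11484835/17116) = 1/(-4735806166755/17116) = -17116/4735806166755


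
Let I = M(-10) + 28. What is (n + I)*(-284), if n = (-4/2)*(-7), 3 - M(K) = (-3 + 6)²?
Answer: -10224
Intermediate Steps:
M(K) = -6 (M(K) = 3 - (-3 + 6)² = 3 - 1*3² = 3 - 1*9 = 3 - 9 = -6)
n = 14 (n = ((½)*(-4))*(-7) = -2*(-7) = 14)
I = 22 (I = -6 + 28 = 22)
(n + I)*(-284) = (14 + 22)*(-284) = 36*(-284) = -10224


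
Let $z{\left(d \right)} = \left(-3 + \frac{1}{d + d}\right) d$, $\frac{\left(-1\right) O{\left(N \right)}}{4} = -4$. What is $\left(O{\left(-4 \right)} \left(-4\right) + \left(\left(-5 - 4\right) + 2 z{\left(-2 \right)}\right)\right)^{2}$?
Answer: $3600$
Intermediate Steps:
$O{\left(N \right)} = 16$ ($O{\left(N \right)} = \left(-4\right) \left(-4\right) = 16$)
$z{\left(d \right)} = d \left(-3 + \frac{1}{2 d}\right)$ ($z{\left(d \right)} = \left(-3 + \frac{1}{2 d}\right) d = d \left(-3 + \frac{1}{2 d}\right)$)
$\left(O{\left(-4 \right)} \left(-4\right) + \left(\left(-5 - 4\right) + 2 z{\left(-2 \right)}\right)\right)^{2} = \left(16 \left(-4\right) + \left(\left(-5 - 4\right) + 2 \left(\frac{1}{2} - -6\right)\right)\right)^{2} = \left(-64 + \left(\left(-5 - 4\right) + 2 \left(\frac{1}{2} + 6\right)\right)\right)^{2} = \left(-64 + \left(-9 + 2 \cdot \frac{13}{2}\right)\right)^{2} = \left(-64 + \left(-9 + 13\right)\right)^{2} = \left(-64 + 4\right)^{2} = \left(-60\right)^{2} = 3600$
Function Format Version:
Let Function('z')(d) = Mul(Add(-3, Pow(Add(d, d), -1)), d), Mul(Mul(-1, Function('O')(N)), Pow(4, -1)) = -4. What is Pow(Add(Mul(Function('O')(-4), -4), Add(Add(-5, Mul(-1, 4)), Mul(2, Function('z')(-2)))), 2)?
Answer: 3600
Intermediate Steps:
Function('O')(N) = 16 (Function('O')(N) = Mul(-4, -4) = 16)
Function('z')(d) = Mul(d, Add(-3, Mul(Rational(1, 2), Pow(d, -1)))) (Function('z')(d) = Mul(Add(-3, Pow(Mul(2, d), -1)), d) = Mul(Add(-3, Mul(Rational(1, 2), Pow(d, -1))), d) = Mul(d, Add(-3, Mul(Rational(1, 2), Pow(d, -1)))))
Pow(Add(Mul(Function('O')(-4), -4), Add(Add(-5, Mul(-1, 4)), Mul(2, Function('z')(-2)))), 2) = Pow(Add(Mul(16, -4), Add(Add(-5, Mul(-1, 4)), Mul(2, Add(Rational(1, 2), Mul(-3, -2))))), 2) = Pow(Add(-64, Add(Add(-5, -4), Mul(2, Add(Rational(1, 2), 6)))), 2) = Pow(Add(-64, Add(-9, Mul(2, Rational(13, 2)))), 2) = Pow(Add(-64, Add(-9, 13)), 2) = Pow(Add(-64, 4), 2) = Pow(-60, 2) = 3600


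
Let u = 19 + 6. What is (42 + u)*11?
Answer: 737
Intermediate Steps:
u = 25
(42 + u)*11 = (42 + 25)*11 = 67*11 = 737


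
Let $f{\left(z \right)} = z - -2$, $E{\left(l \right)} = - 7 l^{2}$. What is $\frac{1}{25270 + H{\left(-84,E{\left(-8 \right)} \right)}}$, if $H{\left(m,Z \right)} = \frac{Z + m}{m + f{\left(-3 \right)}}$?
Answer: $\frac{85}{2148482} \approx 3.9563 \cdot 10^{-5}$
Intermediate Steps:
$f{\left(z \right)} = 2 + z$ ($f{\left(z \right)} = z + 2 = 2 + z$)
$H{\left(m,Z \right)} = \frac{Z + m}{-1 + m}$ ($H{\left(m,Z \right)} = \frac{Z + m}{m + \left(2 - 3\right)} = \frac{Z + m}{m - 1} = \frac{Z + m}{-1 + m}$)
$\frac{1}{25270 + H{\left(-84,E{\left(-8 \right)} \right)}} = \frac{1}{25270 + \frac{- 7 \left(-8\right)^{2} - 84}{-1 - 84}} = \frac{1}{25270 + \frac{\left(-7\right) 64 - 84}{-85}} = \frac{1}{25270 - \frac{-448 - 84}{85}} = \frac{1}{25270 - - \frac{532}{85}} = \frac{1}{25270 + \frac{532}{85}} = \frac{1}{\frac{2148482}{85}} = \frac{85}{2148482}$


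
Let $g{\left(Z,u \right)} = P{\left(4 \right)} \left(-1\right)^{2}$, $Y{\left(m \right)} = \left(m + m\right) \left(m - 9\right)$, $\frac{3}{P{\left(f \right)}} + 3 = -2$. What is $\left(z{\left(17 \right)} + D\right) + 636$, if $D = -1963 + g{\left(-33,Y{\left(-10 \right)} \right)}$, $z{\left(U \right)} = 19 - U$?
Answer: $- \frac{6628}{5} \approx -1325.6$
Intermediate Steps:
$P{\left(f \right)} = - \frac{3}{5}$ ($P{\left(f \right)} = \frac{3}{-3 - 2} = \frac{3}{-5} = 3 \left(- \frac{1}{5}\right) = - \frac{3}{5}$)
$Y{\left(m \right)} = 2 m \left(-9 + m\right)$
$g{\left(Z,u \right)} = - \frac{3}{5}$ ($g{\left(Z,u \right)} = - \frac{3 \left(-1\right)^{2}}{5} = \left(- \frac{3}{5}\right) 1 = - \frac{3}{5}$)
$D = - \frac{9818}{5}$ ($D = -1963 - \frac{3}{5} = - \frac{9818}{5} \approx -1963.6$)
$\left(z{\left(17 \right)} + D\right) + 636 = \left(\left(19 - 17\right) - \frac{9818}{5}\right) + 636 = \left(2 - \frac{9818}{5}\right) + 636 = - \frac{9808}{5} + 636 = - \frac{6628}{5}$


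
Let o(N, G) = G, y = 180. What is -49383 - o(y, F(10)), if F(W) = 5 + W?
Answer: -49398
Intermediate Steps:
-49383 - o(y, F(10)) = -49383 - (5 + 10) = -49383 - 1*15 = -49383 - 15 = -49398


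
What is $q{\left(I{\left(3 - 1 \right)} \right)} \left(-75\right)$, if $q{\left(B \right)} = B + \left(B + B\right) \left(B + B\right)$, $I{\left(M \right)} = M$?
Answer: $-1350$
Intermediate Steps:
$q{\left(B \right)} = B + 4 B^{2}$ ($q{\left(B \right)} = B + 2 B 2 B = B + 4 B^{2}$)
$q{\left(I{\left(3 - 1 \right)} \right)} \left(-75\right) = \left(3 - 1\right) \left(1 + 4 \left(3 - 1\right)\right) \left(-75\right) = 2 \left(1 + 4 \cdot 2\right) \left(-75\right) = 2 \left(1 + 8\right) \left(-75\right) = 2 \cdot 9 \left(-75\right) = 18 \left(-75\right) = -1350$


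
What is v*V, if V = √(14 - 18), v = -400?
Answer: -800*I ≈ -800.0*I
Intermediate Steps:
V = 2*I (V = √(-4) = 2*I ≈ 2.0*I)
v*V = -800*I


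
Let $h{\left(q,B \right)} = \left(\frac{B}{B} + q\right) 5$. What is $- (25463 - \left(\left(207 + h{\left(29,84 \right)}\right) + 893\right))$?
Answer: $-24213$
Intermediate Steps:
$h{\left(q,B \right)} = 5 + 5 q$ ($h{\left(q,B \right)} = \left(1 + q\right) 5 = 5 + 5 q$)
$- (25463 - \left(\left(207 + h{\left(29,84 \right)}\right) + 893\right)) = - (25463 - \left(\left(207 + \left(5 + 5 \cdot 29\right)\right) + 893\right)) = - (25463 - \left(\left(207 + \left(5 + 145\right)\right) + 893\right)) = - (25463 - \left(\left(207 + 150\right) + 893\right)) = - (25463 - \left(357 + 893\right)) = - (25463 - 1250) = \left(-1\right) 24213 = -24213$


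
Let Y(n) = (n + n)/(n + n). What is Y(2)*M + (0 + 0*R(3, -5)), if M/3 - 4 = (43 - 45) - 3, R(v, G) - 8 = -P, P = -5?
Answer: -3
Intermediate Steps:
R(v, G) = 13 (R(v, G) = 8 - 1*(-5) = 8 + 5 = 13)
Y(n) = 1 (Y(n) = (2*n)/((2*n)) = (2*n)*(1/(2*n)) = 1)
M = -3 (M = 12 + 3*((43 - 45) - 3) = 12 + 3*(-2 - 3) = 12 + 3*(-5) = 12 - 15 = -3)
Y(2)*M + (0 + 0*R(3, -5)) = 1*(-3) + (0 + 0*13) = -3 + (0 + 0) = -3 + 0 = -3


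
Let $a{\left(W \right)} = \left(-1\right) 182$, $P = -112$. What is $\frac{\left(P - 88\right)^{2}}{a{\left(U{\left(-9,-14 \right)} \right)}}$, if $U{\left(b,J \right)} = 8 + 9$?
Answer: $- \frac{20000}{91} \approx -219.78$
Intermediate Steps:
$U{\left(b,J \right)} = 17$
$a{\left(W \right)} = -182$
$\frac{\left(P - 88\right)^{2}}{a{\left(U{\left(-9,-14 \right)} \right)}} = \frac{\left(-112 - 88\right)^{2}}{-182} = \left(-200\right)^{2} \left(- \frac{1}{182}\right) = 40000 \left(- \frac{1}{182}\right) = - \frac{20000}{91}$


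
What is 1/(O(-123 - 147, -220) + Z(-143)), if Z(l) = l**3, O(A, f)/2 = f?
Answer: -1/2924647 ≈ -3.4192e-7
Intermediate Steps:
O(A, f) = 2*f
1/(O(-123 - 147, -220) + Z(-143)) = 1/(2*(-220) + (-143)**3) = 1/(-440 - 2924207) = 1/(-2924647) = -1/2924647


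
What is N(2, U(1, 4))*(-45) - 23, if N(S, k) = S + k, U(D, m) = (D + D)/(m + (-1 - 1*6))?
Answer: -83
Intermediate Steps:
U(D, m) = 2*D/(-7 + m) (U(D, m) = (2*D)/(m + (-1 - 6)) = (2*D)/(m - 7) = (2*D)/(-7 + m) = 2*D/(-7 + m))
N(2, U(1, 4))*(-45) - 23 = (2 + 2*1/(-7 + 4))*(-45) - 23 = (2 + 2*1/(-3))*(-45) - 23 = (2 + 2*1*(-⅓))*(-45) - 23 = (2 - ⅔)*(-45) - 23 = (4/3)*(-45) - 23 = -60 - 23 = -83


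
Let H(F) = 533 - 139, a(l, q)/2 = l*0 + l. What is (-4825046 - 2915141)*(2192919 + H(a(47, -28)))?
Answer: -16976652769531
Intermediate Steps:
a(l, q) = 2*l (a(l, q) = 2*(l*0 + l) = 2*(0 + l) = 2*l)
H(F) = 394
(-4825046 - 2915141)*(2192919 + H(a(47, -28))) = (-4825046 - 2915141)*(2192919 + 394) = -7740187*2193313 = -16976652769531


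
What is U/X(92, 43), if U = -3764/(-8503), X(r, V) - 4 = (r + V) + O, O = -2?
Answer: 3764/1164911 ≈ 0.0032311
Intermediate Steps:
X(r, V) = 2 + V + r (X(r, V) = 4 + ((r + V) - 2) = 4 + ((V + r) - 2) = 4 + (-2 + V + r) = 2 + V + r)
U = 3764/8503 (U = -3764*(-1/8503) = 3764/8503 ≈ 0.44267)
U/X(92, 43) = 3764/(8503*(2 + 43 + 92)) = (3764/8503)/137 = (3764/8503)*(1/137) = 3764/1164911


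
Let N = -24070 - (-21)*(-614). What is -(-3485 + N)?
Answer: 40449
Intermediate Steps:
N = -36964 (N = -24070 - 1*12894 = -24070 - 12894 = -36964)
-(-3485 + N) = -(-3485 - 36964) = -1*(-40449) = 40449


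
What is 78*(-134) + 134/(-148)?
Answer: -773515/74 ≈ -10453.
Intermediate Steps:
78*(-134) + 134/(-148) = -10452 + 134*(-1/148) = -10452 - 67/74 = -773515/74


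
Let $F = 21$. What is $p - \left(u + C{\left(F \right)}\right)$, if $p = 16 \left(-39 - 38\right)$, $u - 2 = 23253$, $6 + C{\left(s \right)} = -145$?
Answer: $-24336$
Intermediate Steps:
$C{\left(s \right)} = -151$ ($C{\left(s \right)} = -6 - 145 = -151$)
$u = 23255$ ($u = 2 + 23253 = 23255$)
$p = -1232$ ($p = 16 \left(-77\right) = -1232$)
$p - \left(u + C{\left(F \right)}\right) = -1232 - \left(23255 - 151\right) = -1232 - 23104 = -24336$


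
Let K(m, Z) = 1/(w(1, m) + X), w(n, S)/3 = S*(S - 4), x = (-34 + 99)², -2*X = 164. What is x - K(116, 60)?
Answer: 164327149/38894 ≈ 4225.0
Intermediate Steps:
X = -82 (X = -½*164 = -82)
x = 4225 (x = 65² = 4225)
w(n, S) = 3*S*(-4 + S) (w(n, S) = 3*(S*(S - 4)) = 3*(S*(-4 + S)) = 3*S*(-4 + S))
K(m, Z) = 1/(-82 + 3*m*(-4 + m)) (K(m, Z) = 1/(3*m*(-4 + m) - 82) = 1/(-82 + 3*m*(-4 + m)))
x - K(116, 60) = 4225 - 1/(-82 + 3*116*(-4 + 116)) = 4225 - 1/(-82 + 3*116*112) = 4225 - 1/(-82 + 38976) = 4225 - 1/38894 = 164327149/38894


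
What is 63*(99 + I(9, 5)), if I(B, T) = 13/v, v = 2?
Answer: 13293/2 ≈ 6646.5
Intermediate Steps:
I(B, T) = 13/2
63*(99 + I(9, 5)) = 63*(99 + 13/2) = 63*(211/2) = 13293/2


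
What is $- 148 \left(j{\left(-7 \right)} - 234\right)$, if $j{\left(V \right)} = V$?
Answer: $35668$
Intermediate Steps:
$- 148 \left(j{\left(-7 \right)} - 234\right) = - 148 \left(-7 - 234\right) = \left(-148\right) \left(-241\right) = 35668$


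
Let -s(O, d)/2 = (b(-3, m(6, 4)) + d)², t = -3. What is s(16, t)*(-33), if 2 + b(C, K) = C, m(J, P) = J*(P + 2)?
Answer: 4224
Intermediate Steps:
m(J, P) = J*(2 + P)
b(C, K) = -2 + C
s(O, d) = -2*(-5 + d)² (s(O, d) = -2*((-2 - 3) + d)² = -2*(-5 + d)²)
s(16, t)*(-33) = -2*(-5 - 3)²*(-33) = -2*(-8)²*(-33) = -2*64*(-33) = -128*(-33) = 4224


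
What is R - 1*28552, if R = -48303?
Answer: -76855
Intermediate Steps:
R - 1*28552 = -48303 - 1*28552 = -48303 - 28552 = -76855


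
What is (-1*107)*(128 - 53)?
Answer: -8025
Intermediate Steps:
(-1*107)*(128 - 53) = -107*75 = -8025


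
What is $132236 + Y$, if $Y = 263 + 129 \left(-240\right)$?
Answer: $101539$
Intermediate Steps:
$Y = -30697$ ($Y = 263 - 30960 = -30697$)
$132236 + Y = 132236 - 30697 = 101539$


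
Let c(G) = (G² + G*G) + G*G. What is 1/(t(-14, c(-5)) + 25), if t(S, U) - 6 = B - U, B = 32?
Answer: -1/12 ≈ -0.083333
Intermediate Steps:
c(G) = 3*G² (c(G) = (G² + G²) + G² = 2*G² + G² = 3*G²)
t(S, U) = 38 - U (t(S, U) = 6 + (32 - U) = 38 - U)
1/(t(-14, c(-5)) + 25) = 1/((38 - 3*(-5)²) + 25) = 1/((38 - 3*25) + 25) = 1/((38 - 1*75) + 25) = 1/((38 - 75) + 25) = 1/(-37 + 25) = 1/(-12) = -1/12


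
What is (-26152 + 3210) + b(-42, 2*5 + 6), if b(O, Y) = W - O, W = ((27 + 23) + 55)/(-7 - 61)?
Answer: -1557305/68 ≈ -22902.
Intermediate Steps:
W = -105/68 (W = (50 + 55)/(-68) = 105*(-1/68) = -105/68 ≈ -1.5441)
b(O, Y) = -105/68 - O
(-26152 + 3210) + b(-42, 2*5 + 6) = (-26152 + 3210) + (-105/68 - 1*(-42)) = -22942 + (-105/68 + 42) = -22942 + 2751/68 = -1557305/68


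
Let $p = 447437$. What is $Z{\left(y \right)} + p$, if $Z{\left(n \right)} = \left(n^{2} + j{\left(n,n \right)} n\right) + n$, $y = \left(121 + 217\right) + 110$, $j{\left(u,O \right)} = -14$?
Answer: $642317$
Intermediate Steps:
$y = 448$ ($y = 338 + 110 = 448$)
$Z{\left(n \right)} = n^{2} - 13 n$ ($Z{\left(n \right)} = \left(n^{2} - 14 n\right) + n = n^{2} - 13 n$)
$Z{\left(y \right)} + p = 448 \left(-13 + 448\right) + 447437 = 448 \cdot 435 + 447437 = 194880 + 447437 = 642317$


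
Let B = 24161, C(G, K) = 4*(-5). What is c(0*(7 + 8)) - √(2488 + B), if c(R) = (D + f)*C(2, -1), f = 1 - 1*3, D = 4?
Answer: -40 - 9*√329 ≈ -203.25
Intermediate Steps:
C(G, K) = -20
f = -2 (f = 1 - 3 = -2)
c(R) = -40 (c(R) = (4 - 2)*(-20) = 2*(-20) = -40)
c(0*(7 + 8)) - √(2488 + B) = -40 - √(2488 + 24161) = -40 - √26649 = -40 - 9*√329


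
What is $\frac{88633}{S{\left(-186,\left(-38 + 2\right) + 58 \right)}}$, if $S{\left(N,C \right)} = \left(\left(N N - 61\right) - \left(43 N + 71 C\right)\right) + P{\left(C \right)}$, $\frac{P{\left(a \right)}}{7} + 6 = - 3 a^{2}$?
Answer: $\frac{88633}{30765} \approx 2.881$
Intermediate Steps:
$P{\left(a \right)} = -42 - 21 a^{2}$ ($P{\left(a \right)} = -42 + 7 \left(- 3 a^{2}\right) = -42 - 21 a^{2}$)
$S{\left(N,C \right)} = -103 + N^{2} - 71 C - 43 N - 21 C^{2}$ ($S{\left(N,C \right)} = \left(\left(N N - 61\right) - \left(43 N + 71 C\right)\right) - \left(42 + 21 C^{2}\right) = \left(\left(N^{2} - 61\right) - \left(43 N + 71 C\right)\right) - \left(42 + 21 C^{2}\right) = \left(\left(-61 + N^{2}\right) - \left(43 N + 71 C\right)\right) - \left(42 + 21 C^{2}\right) = \left(-61 + N^{2} - 71 C - 43 N\right) - \left(42 + 21 C^{2}\right) = -103 + N^{2} - 71 C - 43 N - 21 C^{2}$)
$\frac{88633}{S{\left(-186,\left(-38 + 2\right) + 58 \right)}} = \frac{88633}{-103 + \left(-186\right)^{2} - 71 \left(\left(-38 + 2\right) + 58\right) - -7998 - 21 \left(\left(-38 + 2\right) + 58\right)^{2}} = \frac{88633}{-103 + 34596 - 71 \left(-36 + 58\right) + 7998 - 21 \left(-36 + 58\right)^{2}} = \frac{88633}{-103 + 34596 - 1562 + 7998 - 21 \cdot 22^{2}} = \frac{88633}{-103 + 34596 - 1562 + 7998 - 10164} = \frac{88633}{30765}$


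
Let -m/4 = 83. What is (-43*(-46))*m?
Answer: -656696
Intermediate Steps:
m = -332 (m = -4*83 = -332)
(-43*(-46))*m = -43*(-46)*(-332) = 1978*(-332) = -656696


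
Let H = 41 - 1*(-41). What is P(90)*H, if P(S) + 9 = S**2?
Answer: 663462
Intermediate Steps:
P(S) = -9 + S**2
H = 82 (H = 41 + 41 = 82)
P(90)*H = (-9 + 90**2)*82 = (-9 + 8100)*82 = 8091*82 = 663462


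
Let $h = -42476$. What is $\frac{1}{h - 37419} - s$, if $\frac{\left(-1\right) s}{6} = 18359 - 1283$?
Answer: $\frac{8185722119}{79895} \approx 1.0246 \cdot 10^{5}$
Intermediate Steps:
$s = -102456$ ($s = - 6 \left(18359 - 1283\right) = \left(-6\right) 17076 = -102456$)
$\frac{1}{h - 37419} - s = \frac{1}{-42476 - 37419} - -102456 = \frac{1}{-79895} + 102456 = - \frac{1}{79895} + 102456 = \frac{8185722119}{79895}$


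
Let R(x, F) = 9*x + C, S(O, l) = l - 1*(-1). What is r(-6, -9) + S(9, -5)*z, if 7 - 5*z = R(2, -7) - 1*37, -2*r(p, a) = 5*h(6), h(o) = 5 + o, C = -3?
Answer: -507/10 ≈ -50.700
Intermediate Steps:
S(O, l) = 1 + l (S(O, l) = l + 1 = 1 + l)
R(x, F) = -3 + 9*x (R(x, F) = 9*x - 3 = -3 + 9*x)
r(p, a) = -55/2 (r(p, a) = -5*(5 + 6)/2 = -5*11/2 = -½*55 = -55/2)
z = 29/5 (z = 7/5 - ((-3 + 9*2) - 1*37)/5 = 7/5 - ((-3 + 18) - 37)/5 = 7/5 - (15 - 37)/5 = 7/5 - ⅕*(-22) = 7/5 + 22/5 = 29/5 ≈ 5.8000)
r(-6, -9) + S(9, -5)*z = -55/2 + (1 - 5)*(29/5) = -55/2 - 4*29/5 = -55/2 - 116/5 = -507/10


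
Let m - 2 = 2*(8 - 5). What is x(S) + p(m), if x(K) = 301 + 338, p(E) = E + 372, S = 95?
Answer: 1019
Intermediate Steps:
m = 8 (m = 2 + 2*(8 - 5) = 2 + 2*3 = 2 + 6 = 8)
p(E) = 372 + E
x(K) = 639
x(S) + p(m) = 639 + (372 + 8) = 639 + 380 = 1019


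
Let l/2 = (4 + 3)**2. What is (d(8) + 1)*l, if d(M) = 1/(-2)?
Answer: 49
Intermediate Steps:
d(M) = -1/2
l = 98 (l = 2*(4 + 3)**2 = 2*7**2 = 2*49 = 98)
(d(8) + 1)*l = (-1/2 + 1)*98 = (1/2)*98 = 49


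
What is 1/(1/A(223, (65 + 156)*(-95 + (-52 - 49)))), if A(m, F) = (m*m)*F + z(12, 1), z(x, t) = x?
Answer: -2154061352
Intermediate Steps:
A(m, F) = 12 + F*m**2 (A(m, F) = (m*m)*F + 12 = m**2*F + 12 = F*m**2 + 12 = 12 + F*m**2)
1/(1/A(223, (65 + 156)*(-95 + (-52 - 49)))) = 1/(1/(12 + ((65 + 156)*(-95 + (-52 - 49)))*223**2)) = 1/(1/(12 + (221*(-95 - 101))*49729)) = 1/(1/(12 + (221*(-196))*49729)) = 1/(1/(12 - 43316*49729)) = 1/(1/(12 - 2154061364)) = 1/(1/(-2154061352)) = 1/(-1/2154061352) = -2154061352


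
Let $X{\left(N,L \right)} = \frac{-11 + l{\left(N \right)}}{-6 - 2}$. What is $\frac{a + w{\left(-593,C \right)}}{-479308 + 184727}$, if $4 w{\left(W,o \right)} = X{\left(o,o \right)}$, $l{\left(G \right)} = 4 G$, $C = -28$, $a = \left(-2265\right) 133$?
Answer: $\frac{9639717}{9426592} \approx 1.0226$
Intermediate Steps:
$a = -301245$
$X{\left(N,L \right)} = \frac{11}{8} - \frac{N}{2}$ ($X{\left(N,L \right)} = \frac{-11 + 4 N}{-6 - 2} = \frac{-11 + 4 N}{-8} = \left(-11 + 4 N\right) \left(- \frac{1}{8}\right) = \frac{11}{8} - \frac{N}{2}$)
$w{\left(W,o \right)} = \frac{11}{32} - \frac{o}{8}$ ($w{\left(W,o \right)} = \frac{\frac{11}{8} - \frac{o}{2}}{4} = \frac{11}{32} - \frac{o}{8}$)
$\frac{a + w{\left(-593,C \right)}}{-479308 + 184727} = \frac{-301245 + \left(\frac{11}{32} - - \frac{7}{2}\right)}{-479308 + 184727} = \frac{-301245 + \left(\frac{11}{32} + \frac{7}{2}\right)}{-294581} = \left(-301245 + \frac{123}{32}\right) \left(- \frac{1}{294581}\right) = \left(- \frac{9639717}{32}\right) \left(- \frac{1}{294581}\right) = \frac{9639717}{9426592}$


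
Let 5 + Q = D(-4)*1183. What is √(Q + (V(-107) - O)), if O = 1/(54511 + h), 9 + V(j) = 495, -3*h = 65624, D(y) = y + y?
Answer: 5*I*√3444503435758/97909 ≈ 94.779*I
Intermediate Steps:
D(y) = 2*y
h = -65624/3 (h = -⅓*65624 = -65624/3 ≈ -21875.)
V(j) = 486 (V(j) = -9 + 495 = 486)
Q = -9469 (Q = -5 + (2*(-4))*1183 = -5 - 8*1183 = -5 - 9464 = -9469)
O = 3/97909 (O = 1/(54511 - 65624/3) = 1/(97909/3) = 3/97909 ≈ 3.0641e-5)
√(Q + (V(-107) - O)) = √(-9469 + (486 - 1*3/97909)) = √(-9469 + (486 - 3/97909)) = √(-9469 + 47583771/97909) = √(-879516550/97909) = 5*I*√3444503435758/97909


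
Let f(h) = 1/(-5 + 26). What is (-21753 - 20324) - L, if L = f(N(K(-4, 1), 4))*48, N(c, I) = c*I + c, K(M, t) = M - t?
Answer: -294555/7 ≈ -42079.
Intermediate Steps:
N(c, I) = c + I*c (N(c, I) = I*c + c = c + I*c)
f(h) = 1/21
L = 16/7 (L = (1/21)*48 = 16/7 ≈ 2.2857)
(-21753 - 20324) - L = (-21753 - 20324) - 1*16/7 = -42077 - 16/7 = -294555/7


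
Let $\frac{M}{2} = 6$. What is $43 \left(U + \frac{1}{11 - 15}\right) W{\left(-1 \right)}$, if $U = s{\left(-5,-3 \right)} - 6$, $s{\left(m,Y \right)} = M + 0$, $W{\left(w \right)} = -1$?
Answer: $- \frac{989}{4} \approx -247.25$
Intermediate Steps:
$M = 12$ ($M = 2 \cdot 6 = 12$)
$s{\left(m,Y \right)} = 12$ ($s{\left(m,Y \right)} = 12 + 0 = 12$)
$U = 6$ ($U = 12 - 6 = 6$)
$43 \left(U + \frac{1}{11 - 15}\right) W{\left(-1 \right)} = 43 \left(6 + \frac{1}{11 - 15}\right) \left(-1\right) = 43 \left(6 + \frac{1}{-4}\right) \left(-1\right) = 43 \left(6 - \frac{1}{4}\right) \left(-1\right) = 43 \cdot \frac{23}{4} \left(-1\right) = 43 \left(- \frac{23}{4}\right) = - \frac{989}{4}$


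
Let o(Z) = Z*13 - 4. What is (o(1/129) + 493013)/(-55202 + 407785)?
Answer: 63598174/45483207 ≈ 1.3983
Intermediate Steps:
o(Z) = -4 + 13*Z (o(Z) = 13*Z - 4 = -4 + 13*Z)
(o(1/129) + 493013)/(-55202 + 407785) = ((-4 + 13/129) + 493013)/(-55202 + 407785) = ((-4 + 13*(1/129)) + 493013)/352583 = ((-4 + 13/129) + 493013)*(1/352583) = (-503/129 + 493013)*(1/352583) = (63598174/129)*(1/352583) = 63598174/45483207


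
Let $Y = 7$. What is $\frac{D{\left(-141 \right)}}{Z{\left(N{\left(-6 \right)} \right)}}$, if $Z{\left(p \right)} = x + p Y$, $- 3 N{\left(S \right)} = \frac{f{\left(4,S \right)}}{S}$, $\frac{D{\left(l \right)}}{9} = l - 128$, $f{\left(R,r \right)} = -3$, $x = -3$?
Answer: $\frac{14526}{25} \approx 581.04$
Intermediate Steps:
$D{\left(l \right)} = -1152 + 9 l$ ($D{\left(l \right)} = 9 \left(l - 128\right) = 9 \left(-128 + l\right) = -1152 + 9 l$)
$N{\left(S \right)} = \frac{1}{S}$ ($N{\left(S \right)} = - \frac{\left(-3\right) \frac{1}{S}}{3} = \frac{1}{S}$)
$Z{\left(p \right)} = -3 + 7 p$ ($Z{\left(p \right)} = -3 + p 7 = -3 + 7 p$)
$\frac{D{\left(-141 \right)}}{Z{\left(N{\left(-6 \right)} \right)}} = \frac{-1152 + 9 \left(-141\right)}{-3 + \frac{7}{-6}} = \frac{-1152 - 1269}{-3 + 7 \left(- \frac{1}{6}\right)} = - \frac{2421}{-3 - \frac{7}{6}} = - \frac{2421}{- \frac{25}{6}} = \left(-2421\right) \left(- \frac{6}{25}\right) = \frac{14526}{25}$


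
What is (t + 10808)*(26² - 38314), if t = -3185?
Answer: -286914474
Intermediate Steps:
(t + 10808)*(26² - 38314) = (-3185 + 10808)*(26² - 38314) = 7623*(676 - 38314) = 7623*(-37638) = -286914474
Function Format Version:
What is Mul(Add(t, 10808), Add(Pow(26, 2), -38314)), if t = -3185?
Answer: -286914474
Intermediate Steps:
Mul(Add(t, 10808), Add(Pow(26, 2), -38314)) = Mul(Add(-3185, 10808), Add(Pow(26, 2), -38314)) = Mul(7623, Add(676, -38314)) = Mul(7623, -37638) = -286914474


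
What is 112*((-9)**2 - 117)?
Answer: -4032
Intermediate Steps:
112*((-9)**2 - 117) = 112*(81 - 117) = 112*(-36) = -4032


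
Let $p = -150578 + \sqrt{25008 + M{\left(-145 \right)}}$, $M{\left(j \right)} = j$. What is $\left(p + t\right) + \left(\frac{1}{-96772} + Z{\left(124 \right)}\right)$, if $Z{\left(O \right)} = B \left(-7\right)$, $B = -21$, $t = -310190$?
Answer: $- \frac{44575215413}{96772} + 23 \sqrt{47} \approx -4.6046 \cdot 10^{5}$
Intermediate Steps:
$Z{\left(O \right)} = 147$ ($Z{\left(O \right)} = \left(-21\right) \left(-7\right) = 147$)
$p = -150578 + 23 \sqrt{47}$ ($p = -150578 + \sqrt{25008 - 145} = -150578 + \sqrt{24863} = -150578 + 23 \sqrt{47} \approx -1.5042 \cdot 10^{5}$)
$\left(p + t\right) + \left(\frac{1}{-96772} + Z{\left(124 \right)}\right) = \left(\left(-150578 + 23 \sqrt{47}\right) - 310190\right) + \left(\frac{1}{-96772} + 147\right) = \left(-460768 + 23 \sqrt{47}\right) + \left(- \frac{1}{96772} + 147\right) = \left(-460768 + 23 \sqrt{47}\right) + \frac{14225483}{96772} = - \frac{44575215413}{96772} + 23 \sqrt{47}$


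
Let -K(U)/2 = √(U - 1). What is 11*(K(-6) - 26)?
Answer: -286 - 22*I*√7 ≈ -286.0 - 58.207*I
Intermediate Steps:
K(U) = -2*√(-1 + U) (K(U) = -2*√(U - 1) = -2*√(-1 + U))
11*(K(-6) - 26) = 11*(-2*√(-1 - 6) - 26) = 11*(-2*I*√7 - 26) = 11*(-26 - 2*I*√7) = -286 - 22*I*√7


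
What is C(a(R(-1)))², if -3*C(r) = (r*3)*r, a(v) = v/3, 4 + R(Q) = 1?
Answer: 1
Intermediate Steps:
R(Q) = -3 (R(Q) = -4 + 1 = -3)
a(v) = v/3 (a(v) = v*(⅓) = v/3)
C(r) = -r² (C(r) = -r*3*r/3 = -3*r*r/3 = -r²)
C(a(R(-1)))² = (-((⅓)*(-3))²)² = (-1*(-1)²)² = (-1*1)² = (-1)² = 1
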